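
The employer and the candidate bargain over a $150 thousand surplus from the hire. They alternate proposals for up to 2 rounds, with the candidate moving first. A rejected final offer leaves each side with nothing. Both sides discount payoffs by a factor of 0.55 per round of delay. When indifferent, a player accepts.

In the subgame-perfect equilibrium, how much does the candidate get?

Round 2 (the employer proposes): the candidate will accept anything ≥ 0, so the employer offers 0 and keeps 150.
Round 1 (the candidate proposes): the employer can get 150 next round, worth 0.55 × 150 = 82.5 now. The candidate offers 82.5 and keeps 150 − 82.5 = 67.5.

67.5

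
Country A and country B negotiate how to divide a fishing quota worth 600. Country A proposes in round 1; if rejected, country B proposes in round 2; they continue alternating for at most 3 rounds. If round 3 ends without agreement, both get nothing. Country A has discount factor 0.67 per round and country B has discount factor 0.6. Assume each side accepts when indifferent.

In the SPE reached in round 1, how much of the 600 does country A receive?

481.2

Round 3 (country A proposes): country B will accept anything ≥ 0, so country A offers 0 and keeps 600.
Round 2 (country B proposes): country A can get 600 next round, worth 0.67 × 600 = 402 now, so country B offers 402, keeping 198.
Round 1 (country A proposes): country B can get 198 next round, worth 0.6 × 198 = 118.8 now; country A offers that and keeps 481.2.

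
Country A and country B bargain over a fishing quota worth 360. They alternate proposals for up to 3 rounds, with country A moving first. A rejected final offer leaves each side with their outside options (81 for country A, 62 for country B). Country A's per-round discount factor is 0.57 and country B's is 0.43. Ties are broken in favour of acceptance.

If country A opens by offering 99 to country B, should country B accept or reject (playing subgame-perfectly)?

Accept

Work out country B's continuation value if the offer is rejected.
Round 3 (country A proposes): country B gets 62 if talks fail, so country A offers 62 and keeps 298.
Round 2 (country B proposes): country A can get 298 next round, worth 0.57 × 298 = 169.86 now; country B offers that and keeps 190.14.
So by rejecting in round 1, country B gets 190.14 next round, worth 0.43 × 190.14 = 81.7602 now.
Offer 99 ≥ 81.7602, so country B accepts.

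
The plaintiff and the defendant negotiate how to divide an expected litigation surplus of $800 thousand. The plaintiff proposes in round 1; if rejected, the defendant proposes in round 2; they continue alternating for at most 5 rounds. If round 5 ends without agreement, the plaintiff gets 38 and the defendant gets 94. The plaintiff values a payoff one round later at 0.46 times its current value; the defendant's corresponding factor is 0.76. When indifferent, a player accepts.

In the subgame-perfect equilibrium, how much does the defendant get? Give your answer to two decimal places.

454.59

Round 5 (the plaintiff proposes): the defendant gets 94 if talks fail, so the plaintiff offers 94 and keeps 706.
Round 4 (the defendant proposes): the plaintiff can get 706 next round, worth 0.46 × 706 = 324.76 now. The defendant offers 324.76 and keeps 800 − 324.76 = 475.24.
Round 3 (the plaintiff proposes): the defendant can get 475.24 next round, worth 0.76 × 475.24 = 361.1824 now, so the plaintiff offers 361.1824, keeping 438.8176.
Round 2 (the defendant proposes): the plaintiff can get 438.8176 next round, worth 0.46 × 438.8176 = 201.856096 now. The defendant offers 201.856096 and keeps 800 − 201.856096 = 598.143904.
Round 1 (the plaintiff proposes): the defendant can get 598.143904 next round, worth 0.76 × 598.143904 = 454.58936704 now; the plaintiff offers that and keeps 345.41063296.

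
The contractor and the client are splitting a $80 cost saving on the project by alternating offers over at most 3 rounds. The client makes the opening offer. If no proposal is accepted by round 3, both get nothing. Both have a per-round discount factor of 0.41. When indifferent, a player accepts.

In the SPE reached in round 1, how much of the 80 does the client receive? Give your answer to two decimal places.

60.65

Solve by backward induction from round 3.
Round 3 (the client proposes): the contractor will accept anything ≥ 0, so the client offers 0 and keeps 80.
Round 2 (the contractor proposes): the client can get 80 next round, worth 0.41 × 80 = 32.8 now; the contractor offers that and keeps 47.2.
Round 1 (the client proposes): the contractor can get 47.2 next round, worth 0.41 × 47.2 = 19.352 now, so the client offers 19.352, keeping 60.648.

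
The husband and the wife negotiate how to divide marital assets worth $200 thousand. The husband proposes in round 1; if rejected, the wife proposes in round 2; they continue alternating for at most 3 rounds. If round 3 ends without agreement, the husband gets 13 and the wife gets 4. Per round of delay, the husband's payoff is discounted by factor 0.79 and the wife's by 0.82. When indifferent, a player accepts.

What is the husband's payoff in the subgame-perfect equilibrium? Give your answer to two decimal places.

162.97

By backward induction:
Round 3 (the husband proposes): the wife gets 4 if talks fail, so the husband offers 4 and keeps 196.
Round 2 (the wife proposes): the husband can get 196 next round, worth 0.79 × 196 = 154.84 now. The wife offers 154.84 and keeps 200 − 154.84 = 45.16.
Round 1 (the husband proposes): the wife can get 45.16 next round, worth 0.82 × 45.16 = 37.0312 now; the husband offers that and keeps 162.9688.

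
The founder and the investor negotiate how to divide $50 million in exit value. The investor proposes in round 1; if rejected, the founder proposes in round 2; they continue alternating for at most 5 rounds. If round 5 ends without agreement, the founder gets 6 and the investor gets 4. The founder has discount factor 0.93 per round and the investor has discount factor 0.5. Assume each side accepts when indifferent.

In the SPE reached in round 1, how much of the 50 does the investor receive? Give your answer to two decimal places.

14.64

By backward induction:
Round 5 (the investor proposes): the founder gets 6 if talks fail, so the investor offers 6 and keeps 44.
Round 4 (the founder proposes): the investor can get 44 next round, worth 0.5 × 44 = 22 now, so the founder offers 22, keeping 28.
Round 3 (the investor proposes): the founder can get 28 next round, worth 0.93 × 28 = 26.04 now, so the investor offers 26.04, keeping 23.96.
Round 2 (the founder proposes): the investor can get 23.96 next round, worth 0.5 × 23.96 = 11.98 now. The founder offers 11.98 and keeps 50 − 11.98 = 38.02.
Round 1 (the investor proposes): the founder can get 38.02 next round, worth 0.93 × 38.02 = 35.3586 now. The investor offers 35.3586 and keeps 50 − 35.3586 = 14.6414.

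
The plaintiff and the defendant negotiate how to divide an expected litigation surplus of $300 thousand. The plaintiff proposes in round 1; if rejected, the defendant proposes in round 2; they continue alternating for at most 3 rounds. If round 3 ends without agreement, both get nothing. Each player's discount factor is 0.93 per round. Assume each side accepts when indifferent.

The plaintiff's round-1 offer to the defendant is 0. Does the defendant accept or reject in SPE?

Reject

Round 3 (the plaintiff proposes): the defendant will accept anything ≥ 0, so the plaintiff offers 0 and keeps 300.
Round 2 (the defendant proposes): the plaintiff can get 300 next round, worth 0.93 × 300 = 279 now. The defendant offers 279 and keeps 300 − 279 = 21.
So by rejecting in round 1, the defendant gets 21 next round, worth 0.93 × 21 = 19.53 now.
Offer 0 < 19.53, so the defendant rejects.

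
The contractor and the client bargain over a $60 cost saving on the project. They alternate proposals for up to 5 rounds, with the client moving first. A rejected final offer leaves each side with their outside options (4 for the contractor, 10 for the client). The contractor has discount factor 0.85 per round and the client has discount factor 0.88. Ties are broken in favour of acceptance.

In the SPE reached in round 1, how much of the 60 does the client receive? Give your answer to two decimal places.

47.06

Round 5 (the client proposes): the contractor gets 4 if talks fail, so the client offers 4 and keeps 56.
Round 4 (the contractor proposes): the client can get 56 next round, worth 0.88 × 56 = 49.28 now, so the contractor offers 49.28, keeping 10.72.
Round 3 (the client proposes): the contractor can get 10.72 next round, worth 0.85 × 10.72 = 9.112 now, so the client offers 9.112, keeping 50.888.
Round 2 (the contractor proposes): the client can get 50.888 next round, worth 0.88 × 50.888 = 44.78144 now; the contractor offers that and keeps 15.21856.
Round 1 (the client proposes): the contractor can get 15.21856 next round, worth 0.85 × 15.21856 = 12.935776 now. The client offers 12.935776 and keeps 60 − 12.935776 = 47.064224.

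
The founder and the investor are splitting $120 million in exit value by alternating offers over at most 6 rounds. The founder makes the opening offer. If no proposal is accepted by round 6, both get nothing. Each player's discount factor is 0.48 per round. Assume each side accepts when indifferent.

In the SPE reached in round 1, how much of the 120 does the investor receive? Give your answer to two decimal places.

39.91

Round 6 (the investor proposes): the founder will accept anything ≥ 0, so the investor offers 0 and keeps 120.
Round 5 (the founder proposes): the investor can get 120 next round, worth 0.48 × 120 = 57.6 now. The founder offers 57.6 and keeps 120 − 57.6 = 62.4.
Round 4 (the investor proposes): the founder can get 62.4 next round, worth 0.48 × 62.4 = 29.952 now, so the investor offers 29.952, keeping 90.048.
Round 3 (the founder proposes): the investor can get 90.048 next round, worth 0.48 × 90.048 = 43.22304 now; the founder offers that and keeps 76.77696.
Round 2 (the investor proposes): the founder can get 76.77696 next round, worth 0.48 × 76.77696 = 36.8529408 now. The investor offers 36.8529408 and keeps 120 − 36.8529408 = 83.1470592.
Round 1 (the founder proposes): the investor can get 83.1470592 next round, worth 0.48 × 83.1470592 = 39.910588416 now. The founder offers 39.910588416 and keeps 120 − 39.910588416 = 80.089411584.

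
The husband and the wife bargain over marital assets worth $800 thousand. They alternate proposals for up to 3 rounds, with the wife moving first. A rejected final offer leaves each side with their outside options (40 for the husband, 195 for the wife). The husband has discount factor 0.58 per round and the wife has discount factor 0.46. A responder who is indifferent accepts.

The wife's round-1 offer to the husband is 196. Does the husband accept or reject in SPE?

Reject

Work out the husband's continuation value if the offer is rejected.
Round 3 (the wife proposes): the husband gets 40 if talks fail, so the wife offers 40 and keeps 760.
Round 2 (the husband proposes): the wife can get 760 next round, worth 0.46 × 760 = 349.6 now, so the husband offers 349.6, keeping 450.4.
So by rejecting in round 1, the husband gets 450.4 next round, worth 0.58 × 450.4 = 261.232 now.
Offer 196 < 261.232, so the husband rejects.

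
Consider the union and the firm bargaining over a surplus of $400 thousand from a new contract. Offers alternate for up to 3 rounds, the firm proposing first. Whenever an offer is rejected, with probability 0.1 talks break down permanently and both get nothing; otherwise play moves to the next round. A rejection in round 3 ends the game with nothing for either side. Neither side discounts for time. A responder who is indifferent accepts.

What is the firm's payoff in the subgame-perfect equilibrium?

364

Round 3 (the firm proposes): the union will accept anything ≥ 0, so the firm offers 0 and keeps 400.
Round 2 (the union proposes): rejecting gives the firm an expected 0.9 × 400 = 360. The union offers 360 and keeps 400 − 360 = 40.
Round 1 (the firm proposes): rejecting gives the union an expected 0.9 × 40 = 36; the firm offers that and keeps 364.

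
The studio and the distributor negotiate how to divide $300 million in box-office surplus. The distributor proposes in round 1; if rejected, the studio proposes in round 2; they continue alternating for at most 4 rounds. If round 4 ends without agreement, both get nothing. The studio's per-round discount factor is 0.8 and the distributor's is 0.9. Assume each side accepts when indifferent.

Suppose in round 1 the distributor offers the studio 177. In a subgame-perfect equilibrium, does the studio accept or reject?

Reject

Work out the studio's continuation value if the offer is rejected.
Round 4 (the studio proposes): rejection yields 0 for the distributor; the studio offers 0 and keeps 300.
Round 3 (the distributor proposes): the studio can get 300 next round, worth 0.8 × 300 = 240 now; the distributor offers that and keeps 60.
Round 2 (the studio proposes): the distributor can get 60 next round, worth 0.9 × 60 = 54 now. The studio offers 54 and keeps 300 − 54 = 246.
So by rejecting in round 1, the studio gets 246 next round, worth 0.8 × 246 = 196.8 now.
Offer 177 < 196.8, so the studio rejects.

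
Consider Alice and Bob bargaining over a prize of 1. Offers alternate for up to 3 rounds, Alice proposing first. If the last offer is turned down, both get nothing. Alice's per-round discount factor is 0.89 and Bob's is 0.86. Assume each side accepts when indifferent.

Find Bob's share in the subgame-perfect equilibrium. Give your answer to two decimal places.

0.09

Round 3 (Alice proposes): Bob will accept anything ≥ 0, so Alice offers 0 and keeps 1.
Round 2 (Bob proposes): Alice can get 1 next round, worth 0.89 × 1 = 0.89 now; Bob offers that and keeps 0.11.
Round 1 (Alice proposes): Bob can get 0.11 next round, worth 0.86 × 0.11 = 0.0946 now; Alice offers that and keeps 0.9054.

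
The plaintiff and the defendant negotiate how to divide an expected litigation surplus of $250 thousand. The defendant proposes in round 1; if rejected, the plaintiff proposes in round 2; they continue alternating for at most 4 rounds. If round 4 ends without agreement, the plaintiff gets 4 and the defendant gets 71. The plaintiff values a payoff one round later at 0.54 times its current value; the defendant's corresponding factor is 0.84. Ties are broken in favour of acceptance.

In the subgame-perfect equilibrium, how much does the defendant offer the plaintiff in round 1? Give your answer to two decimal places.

Round 4 (the plaintiff proposes): the defendant gets 71 if talks fail, so the plaintiff offers 71 and keeps 179.
Round 3 (the defendant proposes): the plaintiff can get 179 next round, worth 0.54 × 179 = 96.66 now; the defendant offers that and keeps 153.34.
Round 2 (the plaintiff proposes): the defendant can get 153.34 next round, worth 0.84 × 153.34 = 128.8056 now. The plaintiff offers 128.8056 and keeps 250 − 128.8056 = 121.1944.
Round 1 (the defendant proposes): the plaintiff can get 121.1944 next round, worth 0.54 × 121.1944 = 65.444976 now. The defendant offers 65.444976 and keeps 250 − 65.444976 = 184.555024.

65.44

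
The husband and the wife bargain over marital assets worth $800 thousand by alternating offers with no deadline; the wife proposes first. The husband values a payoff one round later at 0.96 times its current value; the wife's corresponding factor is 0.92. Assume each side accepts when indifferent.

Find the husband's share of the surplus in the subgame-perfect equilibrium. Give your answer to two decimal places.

526.03

Let x be the wife's share when the wife proposes and y be the husband's share when the husband proposes.
The husband accepts iff offered ≥ 0.96·y, so x = 800 − 0.96y. Symmetrically y = 800 − 0.92x.
Substituting: x = 800 − 0.96(800 − 0.92x), giving x(1 − 0.92·0.96) = 800(1 − 0.96).
So x = 800 × 0.04 / 0.1168 ≈ 273.9726, and the husband receives 800 − x ≈ 526.0274.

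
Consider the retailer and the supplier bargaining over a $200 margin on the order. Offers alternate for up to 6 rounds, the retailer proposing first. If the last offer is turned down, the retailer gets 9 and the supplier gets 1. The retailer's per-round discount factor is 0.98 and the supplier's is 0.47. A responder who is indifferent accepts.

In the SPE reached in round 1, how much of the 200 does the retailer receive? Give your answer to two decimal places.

Round 6 (the supplier proposes): the retailer gets 9 if talks fail, so the supplier offers 9 and keeps 191.
Round 5 (the retailer proposes): the supplier can get 191 next round, worth 0.47 × 191 = 89.77 now; the retailer offers that and keeps 110.23.
Round 4 (the supplier proposes): the retailer can get 110.23 next round, worth 0.98 × 110.23 = 108.0254 now. The supplier offers 108.0254 and keeps 200 − 108.0254 = 91.9746.
Round 3 (the retailer proposes): the supplier can get 91.9746 next round, worth 0.47 × 91.9746 = 43.228062 now; the retailer offers that and keeps 156.771938.
Round 2 (the supplier proposes): the retailer can get 156.771938 next round, worth 0.98 × 156.771938 = 153.63649924 now; the supplier offers that and keeps 46.36350076.
Round 1 (the retailer proposes): the supplier can get 46.36350076 next round, worth 0.47 × 46.36350076 = 21.7908453572 now. The retailer offers 21.7908453572 and keeps 200 − 21.7908453572 = 178.2091546428.

178.21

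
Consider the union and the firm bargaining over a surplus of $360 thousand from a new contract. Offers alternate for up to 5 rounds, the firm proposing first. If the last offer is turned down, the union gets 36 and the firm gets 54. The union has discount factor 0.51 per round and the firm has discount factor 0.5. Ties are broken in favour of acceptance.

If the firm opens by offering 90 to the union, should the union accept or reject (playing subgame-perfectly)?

Reject

Work out the union's continuation value if the offer is rejected.
Round 5 (the firm proposes): the union gets 36 if talks fail, so the firm offers 36 and keeps 324.
Round 4 (the union proposes): the firm can get 324 next round, worth 0.5 × 324 = 162 now, so the union offers 162, keeping 198.
Round 3 (the firm proposes): the union can get 198 next round, worth 0.51 × 198 = 100.98 now, so the firm offers 100.98, keeping 259.02.
Round 2 (the union proposes): the firm can get 259.02 next round, worth 0.5 × 259.02 = 129.51 now. The union offers 129.51 and keeps 360 − 129.51 = 230.49.
So by rejecting in round 1, the union gets 230.49 next round, worth 0.51 × 230.49 = 117.5499 now.
Offer 90 < 117.5499, so the union rejects.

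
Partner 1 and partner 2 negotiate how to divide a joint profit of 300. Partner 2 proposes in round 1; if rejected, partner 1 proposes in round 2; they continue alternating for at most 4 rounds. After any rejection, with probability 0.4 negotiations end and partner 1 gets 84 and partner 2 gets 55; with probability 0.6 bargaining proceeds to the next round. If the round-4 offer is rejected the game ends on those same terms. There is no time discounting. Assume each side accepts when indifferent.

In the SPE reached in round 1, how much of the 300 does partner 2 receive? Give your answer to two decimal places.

142.58

By backward induction:
Round 4 (partner 1 proposes): partner 2 gets 55 if talks fail, so partner 1 offers 55 and keeps 245.
Round 3 (partner 2 proposes): rejecting gives partner 1 an expected 0.6 × 245 + 0.4 × 84 = 180.6; partner 2 offers that and keeps 119.4.
Round 2 (partner 1 proposes): rejecting gives partner 2 an expected 0.6 × 119.4 + 0.4 × 55 = 93.64; partner 1 offers that and keeps 206.36.
Round 1 (partner 2 proposes): rejecting gives partner 1 an expected 0.6 × 206.36 + 0.4 × 84 = 157.416; partner 2 offers that and keeps 142.584.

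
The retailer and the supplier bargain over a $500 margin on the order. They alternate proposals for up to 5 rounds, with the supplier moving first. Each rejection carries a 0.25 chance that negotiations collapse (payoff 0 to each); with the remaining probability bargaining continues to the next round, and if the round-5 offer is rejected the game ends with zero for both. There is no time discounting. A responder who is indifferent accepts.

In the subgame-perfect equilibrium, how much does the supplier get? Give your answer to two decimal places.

Round 5 (the supplier proposes): the retailer will accept anything ≥ 0, so the supplier offers 0 and keeps 500.
Round 4 (the retailer proposes): rejecting gives the supplier an expected 0.75 × 500 = 375, so the retailer offers 375, keeping 125.
Round 3 (the supplier proposes): rejecting gives the retailer an expected 0.75 × 125 = 93.75, so the supplier offers 93.75, keeping 406.25.
Round 2 (the retailer proposes): rejecting gives the supplier an expected 0.75 × 406.25 = 304.6875, so the retailer offers 304.6875, keeping 195.3125.
Round 1 (the supplier proposes): rejecting gives the retailer an expected 0.75 × 195.3125 = 146.484375, so the supplier offers 146.484375, keeping 353.515625.

353.52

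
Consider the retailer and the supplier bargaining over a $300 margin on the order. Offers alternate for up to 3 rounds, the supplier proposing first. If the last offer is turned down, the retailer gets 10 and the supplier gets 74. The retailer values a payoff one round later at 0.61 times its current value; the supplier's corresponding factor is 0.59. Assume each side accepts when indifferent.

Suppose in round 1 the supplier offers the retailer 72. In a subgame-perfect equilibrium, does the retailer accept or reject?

Reject

Round 3 (the supplier proposes): the retailer gets 10 if talks fail, so the supplier offers 10 and keeps 290.
Round 2 (the retailer proposes): the supplier can get 290 next round, worth 0.59 × 290 = 171.1 now; the retailer offers that and keeps 128.9.
So by rejecting in round 1, the retailer gets 128.9 next round, worth 0.61 × 128.9 = 78.629 now.
Offer 72 < 78.629, so the retailer rejects.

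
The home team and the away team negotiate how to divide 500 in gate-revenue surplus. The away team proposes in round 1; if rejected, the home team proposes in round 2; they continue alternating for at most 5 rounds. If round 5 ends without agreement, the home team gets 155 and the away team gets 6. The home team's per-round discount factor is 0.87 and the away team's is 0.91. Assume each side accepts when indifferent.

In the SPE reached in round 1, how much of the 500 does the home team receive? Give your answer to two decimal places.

167.30

Solve by backward induction from round 5.
Round 5 (the away team proposes): the home team gets 155 if talks fail, so the away team offers 155 and keeps 345.
Round 4 (the home team proposes): the away team can get 345 next round, worth 0.91 × 345 = 313.95 now; the home team offers that and keeps 186.05.
Round 3 (the away team proposes): the home team can get 186.05 next round, worth 0.87 × 186.05 = 161.8635 now. The away team offers 161.8635 and keeps 500 − 161.8635 = 338.1365.
Round 2 (the home team proposes): the away team can get 338.1365 next round, worth 0.91 × 338.1365 = 307.704215 now; the home team offers that and keeps 192.295785.
Round 1 (the away team proposes): the home team can get 192.295785 next round, worth 0.87 × 192.295785 = 167.29733295 now. The away team offers 167.29733295 and keeps 500 − 167.29733295 = 332.70266705.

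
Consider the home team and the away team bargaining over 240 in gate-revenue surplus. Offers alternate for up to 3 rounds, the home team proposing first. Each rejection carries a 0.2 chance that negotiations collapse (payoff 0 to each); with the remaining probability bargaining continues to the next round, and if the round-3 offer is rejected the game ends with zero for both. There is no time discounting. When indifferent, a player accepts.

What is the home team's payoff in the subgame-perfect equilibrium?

201.6

Round 3 (the home team proposes): the away team will accept anything ≥ 0, so the home team offers 0 and keeps 240.
Round 2 (the away team proposes): rejecting gives the home team an expected 0.8 × 240 = 192. The away team offers 192 and keeps 240 − 192 = 48.
Round 1 (the home team proposes): rejecting gives the away team an expected 0.8 × 48 = 38.4, so the home team offers 38.4, keeping 201.6.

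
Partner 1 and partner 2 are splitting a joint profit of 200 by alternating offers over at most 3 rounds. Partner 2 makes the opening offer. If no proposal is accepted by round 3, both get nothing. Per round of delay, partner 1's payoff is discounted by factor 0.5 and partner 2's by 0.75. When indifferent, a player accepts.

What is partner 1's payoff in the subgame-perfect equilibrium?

Round 3 (partner 2 proposes): partner 1 will accept anything ≥ 0, so partner 2 offers 0 and keeps 200.
Round 2 (partner 1 proposes): partner 2 can get 200 next round, worth 0.75 × 200 = 150 now. Partner 1 offers 150 and keeps 200 − 150 = 50.
Round 1 (partner 2 proposes): partner 1 can get 50 next round, worth 0.5 × 50 = 25 now. Partner 2 offers 25 and keeps 200 − 25 = 175.

25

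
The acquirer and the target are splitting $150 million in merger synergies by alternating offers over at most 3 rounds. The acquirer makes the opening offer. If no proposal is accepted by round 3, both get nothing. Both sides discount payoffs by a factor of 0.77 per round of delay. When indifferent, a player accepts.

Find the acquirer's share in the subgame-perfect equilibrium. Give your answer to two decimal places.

By backward induction:
Round 3 (the acquirer proposes): the target will accept anything ≥ 0, so the acquirer offers 0 and keeps 150.
Round 2 (the target proposes): the acquirer can get 150 next round, worth 0.77 × 150 = 115.5 now, so the target offers 115.5, keeping 34.5.
Round 1 (the acquirer proposes): the target can get 34.5 next round, worth 0.77 × 34.5 = 26.565 now, so the acquirer offers 26.565, keeping 123.435.

123.44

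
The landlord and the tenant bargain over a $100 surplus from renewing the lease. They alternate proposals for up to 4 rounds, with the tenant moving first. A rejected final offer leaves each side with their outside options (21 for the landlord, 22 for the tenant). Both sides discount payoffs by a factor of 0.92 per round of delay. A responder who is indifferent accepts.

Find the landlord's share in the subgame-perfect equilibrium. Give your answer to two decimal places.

68.10

Round 4 (the landlord proposes): the tenant gets 22 if talks fail, so the landlord offers 22 and keeps 78.
Round 3 (the tenant proposes): the landlord can get 78 next round, worth 0.92 × 78 = 71.76 now; the tenant offers that and keeps 28.24.
Round 2 (the landlord proposes): the tenant can get 28.24 next round, worth 0.92 × 28.24 = 25.9808 now, so the landlord offers 25.9808, keeping 74.0192.
Round 1 (the tenant proposes): the landlord can get 74.0192 next round, worth 0.92 × 74.0192 = 68.097664 now. The tenant offers 68.097664 and keeps 100 − 68.097664 = 31.902336.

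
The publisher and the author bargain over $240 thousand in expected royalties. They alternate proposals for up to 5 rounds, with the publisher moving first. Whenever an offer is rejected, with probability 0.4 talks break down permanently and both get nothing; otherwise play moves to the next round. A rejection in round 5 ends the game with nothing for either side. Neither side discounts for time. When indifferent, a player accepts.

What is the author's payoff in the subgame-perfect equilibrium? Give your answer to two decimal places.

Round 5 (the publisher proposes): the author will accept anything ≥ 0, so the publisher offers 0 and keeps 240.
Round 4 (the author proposes): rejecting gives the publisher an expected 0.6 × 240 = 144, so the author offers 144, keeping 96.
Round 3 (the publisher proposes): rejecting gives the author an expected 0.6 × 96 = 57.6; the publisher offers that and keeps 182.4.
Round 2 (the author proposes): rejecting gives the publisher an expected 0.6 × 182.4 = 109.44; the author offers that and keeps 130.56.
Round 1 (the publisher proposes): rejecting gives the author an expected 0.6 × 130.56 = 78.336. The publisher offers 78.336 and keeps 240 − 78.336 = 161.664.

78.34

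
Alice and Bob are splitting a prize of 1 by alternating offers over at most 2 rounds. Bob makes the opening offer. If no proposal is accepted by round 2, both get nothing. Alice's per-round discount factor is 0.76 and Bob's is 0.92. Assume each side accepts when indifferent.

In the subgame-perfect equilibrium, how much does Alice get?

0.76

Round 2 (Alice proposes): rejection yields 0 for Bob; Alice offers 0 and keeps 1.
Round 1 (Bob proposes): Alice can get 1 next round, worth 0.76 × 1 = 0.76 now. Bob offers 0.76 and keeps 1 − 0.76 = 0.24.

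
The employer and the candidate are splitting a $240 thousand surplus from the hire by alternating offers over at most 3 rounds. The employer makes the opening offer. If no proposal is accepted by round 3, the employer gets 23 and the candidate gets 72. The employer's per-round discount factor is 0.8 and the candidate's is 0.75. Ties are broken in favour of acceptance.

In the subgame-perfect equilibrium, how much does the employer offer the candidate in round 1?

Round 3 (the employer proposes): the candidate gets 72 if talks fail, so the employer offers 72 and keeps 168.
Round 2 (the candidate proposes): the employer can get 168 next round, worth 0.8 × 168 = 134.4 now. The candidate offers 134.4 and keeps 240 − 134.4 = 105.6.
Round 1 (the employer proposes): the candidate can get 105.6 next round, worth 0.75 × 105.6 = 79.2 now, so the employer offers 79.2, keeping 160.8.

79.2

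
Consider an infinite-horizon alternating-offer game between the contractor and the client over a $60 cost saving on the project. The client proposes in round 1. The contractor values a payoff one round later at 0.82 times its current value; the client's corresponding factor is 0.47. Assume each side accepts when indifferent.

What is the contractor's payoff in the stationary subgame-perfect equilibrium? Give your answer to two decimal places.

42.43

When the client proposes, the contractor accepts any offer worth at least 0.82 times what the contractor would get by proposing next round; and vice versa.
This gives x = 60 − 0.82y and y = 60 − 0.47x, where x and y are each side's share when it proposes.
Hence (1 − 0.82·0.47)x = 60(1 − 0.82), i.e. 0.6146·x = 10.8.
x ≈ 17.5724; the contractor's share is 60 − x ≈ 42.4276.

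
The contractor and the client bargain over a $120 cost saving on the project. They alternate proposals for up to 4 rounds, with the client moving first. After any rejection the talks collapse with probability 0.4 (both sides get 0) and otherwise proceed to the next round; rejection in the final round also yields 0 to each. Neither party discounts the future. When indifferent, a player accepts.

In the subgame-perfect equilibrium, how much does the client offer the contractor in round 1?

By backward induction:
Round 4 (the contractor proposes): the client will accept anything ≥ 0, so the contractor offers 0 and keeps 120.
Round 3 (the client proposes): rejecting gives the contractor an expected 0.6 × 120 = 72. The client offers 72 and keeps 120 − 72 = 48.
Round 2 (the contractor proposes): rejecting gives the client an expected 0.6 × 48 = 28.8. The contractor offers 28.8 and keeps 120 − 28.8 = 91.2.
Round 1 (the client proposes): rejecting gives the contractor an expected 0.6 × 91.2 = 54.72. The client offers 54.72 and keeps 120 − 54.72 = 65.28.

54.72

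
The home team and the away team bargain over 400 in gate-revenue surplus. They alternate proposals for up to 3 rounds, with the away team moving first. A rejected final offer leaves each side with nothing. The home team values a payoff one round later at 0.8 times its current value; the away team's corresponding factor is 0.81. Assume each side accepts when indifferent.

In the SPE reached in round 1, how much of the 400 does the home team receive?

Work backward from the last round.
Round 3 (the away team proposes): rejection yields 0 for the home team; the away team offers 0 and keeps 400.
Round 2 (the home team proposes): the away team can get 400 next round, worth 0.81 × 400 = 324 now. The home team offers 324 and keeps 400 − 324 = 76.
Round 1 (the away team proposes): the home team can get 76 next round, worth 0.8 × 76 = 60.8 now. The away team offers 60.8 and keeps 400 − 60.8 = 339.2.

60.8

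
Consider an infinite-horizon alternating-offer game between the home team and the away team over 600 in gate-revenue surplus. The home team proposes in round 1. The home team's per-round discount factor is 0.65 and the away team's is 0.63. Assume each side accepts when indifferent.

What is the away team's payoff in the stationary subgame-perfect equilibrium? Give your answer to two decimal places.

In a stationary SPE each proposer offers the other exactly their discounted continuation value.
If the home team keeps x when proposing and the away team keeps y when proposing, then x = 600 − 0.63y and y = 600 − 0.65x.
Solving: x = 600(1 − 0.63) / (1 − 0.65·0.63) = 222 / 0.5905 ≈ 375.9526.
The away team gets 600 − 375.9526 ≈ 224.0474.

224.05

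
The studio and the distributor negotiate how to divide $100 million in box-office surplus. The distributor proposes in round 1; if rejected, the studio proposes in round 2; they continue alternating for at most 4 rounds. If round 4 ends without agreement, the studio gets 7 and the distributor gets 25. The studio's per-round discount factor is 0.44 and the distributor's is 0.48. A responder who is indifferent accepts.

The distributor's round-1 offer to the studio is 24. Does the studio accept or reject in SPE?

Reject

Round 4 (the studio proposes): the distributor gets 25 if talks fail, so the studio offers 25 and keeps 75.
Round 3 (the distributor proposes): the studio can get 75 next round, worth 0.44 × 75 = 33 now, so the distributor offers 33, keeping 67.
Round 2 (the studio proposes): the distributor can get 67 next round, worth 0.48 × 67 = 32.16 now, so the studio offers 32.16, keeping 67.84.
So by rejecting in round 1, the studio gets 67.84 next round, worth 0.44 × 67.84 = 29.8496 now.
Offer 24 < 29.8496, so the studio rejects.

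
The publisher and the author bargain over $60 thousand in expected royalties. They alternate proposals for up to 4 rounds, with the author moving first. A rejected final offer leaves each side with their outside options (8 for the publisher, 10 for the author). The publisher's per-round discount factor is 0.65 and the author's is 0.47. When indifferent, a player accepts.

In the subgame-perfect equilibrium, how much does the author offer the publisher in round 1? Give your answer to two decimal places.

30.60

Round 4 (the publisher proposes): the author gets 10 if talks fail, so the publisher offers 10 and keeps 50.
Round 3 (the author proposes): the publisher can get 50 next round, worth 0.65 × 50 = 32.5 now; the author offers that and keeps 27.5.
Round 2 (the publisher proposes): the author can get 27.5 next round, worth 0.47 × 27.5 = 12.925 now. The publisher offers 12.925 and keeps 60 − 12.925 = 47.075.
Round 1 (the author proposes): the publisher can get 47.075 next round, worth 0.65 × 47.075 = 30.59875 now; the author offers that and keeps 29.40125.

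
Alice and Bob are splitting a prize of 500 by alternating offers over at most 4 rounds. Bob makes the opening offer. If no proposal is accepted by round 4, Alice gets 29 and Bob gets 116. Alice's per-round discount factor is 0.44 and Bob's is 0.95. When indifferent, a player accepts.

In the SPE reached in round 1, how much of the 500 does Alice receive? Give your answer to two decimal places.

Round 4 (Alice proposes): Bob gets 116 if talks fail, so Alice offers 116 and keeps 384.
Round 3 (Bob proposes): Alice can get 384 next round, worth 0.44 × 384 = 168.96 now; Bob offers that and keeps 331.04.
Round 2 (Alice proposes): Bob can get 331.04 next round, worth 0.95 × 331.04 = 314.488 now; Alice offers that and keeps 185.512.
Round 1 (Bob proposes): Alice can get 185.512 next round, worth 0.44 × 185.512 = 81.62528 now. Bob offers 81.62528 and keeps 500 − 81.62528 = 418.37472.

81.63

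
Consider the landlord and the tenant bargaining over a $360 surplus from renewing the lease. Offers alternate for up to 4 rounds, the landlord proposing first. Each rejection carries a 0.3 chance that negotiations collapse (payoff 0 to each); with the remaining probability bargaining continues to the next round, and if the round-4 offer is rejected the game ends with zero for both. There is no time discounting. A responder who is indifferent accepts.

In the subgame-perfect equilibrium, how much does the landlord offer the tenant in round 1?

199.08

By backward induction:
Round 4 (the tenant proposes): rejection yields 0 for the landlord; the tenant offers 0 and keeps 360.
Round 3 (the landlord proposes): rejecting gives the tenant an expected 0.7 × 360 = 252, so the landlord offers 252, keeping 108.
Round 2 (the tenant proposes): rejecting gives the landlord an expected 0.7 × 108 = 75.6; the tenant offers that and keeps 284.4.
Round 1 (the landlord proposes): rejecting gives the tenant an expected 0.7 × 284.4 = 199.08; the landlord offers that and keeps 160.92.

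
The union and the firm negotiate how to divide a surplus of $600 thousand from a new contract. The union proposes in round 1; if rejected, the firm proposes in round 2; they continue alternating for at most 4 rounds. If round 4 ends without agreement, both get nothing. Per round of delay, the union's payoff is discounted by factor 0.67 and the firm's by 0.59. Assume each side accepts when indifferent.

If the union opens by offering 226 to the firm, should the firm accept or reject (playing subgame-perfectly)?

Reject

Work out the firm's continuation value if the offer is rejected.
Round 4 (the firm proposes): the union will accept anything ≥ 0, so the firm offers 0 and keeps 600.
Round 3 (the union proposes): the firm can get 600 next round, worth 0.59 × 600 = 354 now; the union offers that and keeps 246.
Round 2 (the firm proposes): the union can get 246 next round, worth 0.67 × 246 = 164.82 now. The firm offers 164.82 and keeps 600 − 164.82 = 435.18.
So by rejecting in round 1, the firm gets 435.18 next round, worth 0.59 × 435.18 = 256.7562 now.
Offer 226 < 256.7562, so the firm rejects.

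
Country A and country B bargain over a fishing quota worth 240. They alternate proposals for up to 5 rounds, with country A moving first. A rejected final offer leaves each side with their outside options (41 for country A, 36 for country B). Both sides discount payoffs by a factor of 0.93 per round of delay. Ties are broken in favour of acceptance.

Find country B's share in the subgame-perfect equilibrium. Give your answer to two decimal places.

Solve by backward induction from round 5.
Round 5 (country A proposes): country B gets 36 if talks fail, so country A offers 36 and keeps 204.
Round 4 (country B proposes): country A can get 204 next round, worth 0.93 × 204 = 189.72 now. Country B offers 189.72 and keeps 240 − 189.72 = 50.28.
Round 3 (country A proposes): country B can get 50.28 next round, worth 0.93 × 50.28 = 46.7604 now; country A offers that and keeps 193.2396.
Round 2 (country B proposes): country A can get 193.2396 next round, worth 0.93 × 193.2396 = 179.712828 now. Country B offers 179.712828 and keeps 240 − 179.712828 = 60.287172.
Round 1 (country A proposes): country B can get 60.287172 next round, worth 0.93 × 60.287172 = 56.06706996 now. Country A offers 56.06706996 and keeps 240 − 56.06706996 = 183.93293004.

56.07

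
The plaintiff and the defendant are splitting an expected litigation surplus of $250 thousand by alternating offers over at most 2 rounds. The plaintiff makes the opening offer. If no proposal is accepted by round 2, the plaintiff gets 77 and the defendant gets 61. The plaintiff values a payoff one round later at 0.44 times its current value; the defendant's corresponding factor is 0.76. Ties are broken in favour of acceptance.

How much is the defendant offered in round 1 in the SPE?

131.48

Round 2 (the defendant proposes): the plaintiff gets 77 if talks fail, so the defendant offers 77 and keeps 173.
Round 1 (the plaintiff proposes): the defendant can get 173 next round, worth 0.76 × 173 = 131.48 now, so the plaintiff offers 131.48, keeping 118.52.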